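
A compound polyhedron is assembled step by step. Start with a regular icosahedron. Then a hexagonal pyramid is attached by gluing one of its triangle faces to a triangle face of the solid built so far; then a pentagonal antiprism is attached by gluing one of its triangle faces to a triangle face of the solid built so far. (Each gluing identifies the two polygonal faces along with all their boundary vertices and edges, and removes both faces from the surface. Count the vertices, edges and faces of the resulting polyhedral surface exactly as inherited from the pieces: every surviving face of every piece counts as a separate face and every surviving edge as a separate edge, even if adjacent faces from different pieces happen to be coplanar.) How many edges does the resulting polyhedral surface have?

56

A regular icosahedron: V=12, E=30, F=20.
Attach a hexagonal pyramid (V=7, E=12, F=7) along a 3-gon: merge 3 vertices and 3 edges, delete both glued faces → V=16, E=39, F=25.
Attach a pentagonal antiprism (V=10, E=20, F=12) along a 3-gon: merge 3 vertices and 3 edges, delete both glued faces → V=23, E=56, F=35.
Check: V − E + F = 23 − 56 + 35 = 2.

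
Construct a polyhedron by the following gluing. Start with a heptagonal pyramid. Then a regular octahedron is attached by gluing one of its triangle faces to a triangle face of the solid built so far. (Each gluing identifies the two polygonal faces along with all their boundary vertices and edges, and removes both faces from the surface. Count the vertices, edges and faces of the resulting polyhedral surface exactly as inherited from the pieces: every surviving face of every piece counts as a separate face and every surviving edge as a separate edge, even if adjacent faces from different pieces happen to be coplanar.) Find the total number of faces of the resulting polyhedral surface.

14

A heptagonal pyramid: V=8, E=14, F=8.
Attach a regular octahedron (V=6, E=12, F=8) along a 3-gon: merge 3 vertices and 3 edges, delete both glued faces → V=11, E=23, F=14.
Check: V − E + F = 11 − 23 + 14 = 2.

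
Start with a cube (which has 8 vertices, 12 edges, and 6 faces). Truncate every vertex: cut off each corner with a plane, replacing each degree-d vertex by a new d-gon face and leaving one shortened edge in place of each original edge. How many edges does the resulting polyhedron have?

Truncation replaces each original edge-end by a new vertex, so V′ = 2E = 24.
Each original edge survives, and each old vertex of degree d contributes d new edges; summing degrees gives Σd = 2E, so E′ = E + 2E = 3E = 36.
Each original face survives and each original vertex becomes one new face: F′ = F + V = 14.

36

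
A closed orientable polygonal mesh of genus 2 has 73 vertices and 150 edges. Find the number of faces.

For a closed orientable surface of genus 2, χ = 2 − 2·2 = -2.
F = -2 − V + E = -2 − 73 + 150 = 75.

75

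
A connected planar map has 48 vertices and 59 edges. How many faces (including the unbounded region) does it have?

Euler's formula for a connected plane graph: V − E + F = 2, so F = 2 − 48 + 59 = 13.

13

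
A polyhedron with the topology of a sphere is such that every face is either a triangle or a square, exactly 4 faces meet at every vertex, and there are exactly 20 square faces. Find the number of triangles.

Let x be the number of triangles; then F = 20 + x.
Edge–face incidences: 2E = 4·20 + 3·x = 80 + 3x.
Every vertex has degree 4, so 4V = 2E.
Euler: V − E + F = 2 ⇒ (2E)/4 − E + (20 + x) = 2.
Multiply by 8: 2·(2E) − 4·(2E) + 8·(20 + x) = 16, i.e. 160 + 8x − 2·(80 + 3x) = 16.
Collecting terms: 2x = 16, so x = 8.
Then 2E = 80 + 3·8 = 104, so E = 52, V = 2E/4 = 26, F = 20 + 8 = 28.

8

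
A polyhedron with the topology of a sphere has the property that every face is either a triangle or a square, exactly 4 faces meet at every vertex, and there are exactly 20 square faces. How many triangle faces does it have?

8

Let x be the number of triangles; then F = 20 + x.
Edge–face incidences: 2E = 4·20 + 3·x = 80 + 3x.
Every vertex has degree 4, so 4V = 2E.
Euler: V − E + F = 2 ⇒ (2E)/4 − E + (20 + x) = 2.
Multiply by 8: 2·(2E) − 4·(2E) + 8·(20 + x) = 16, i.e. 160 + 8x − 2·(80 + 3x) = 16.
Collecting terms: 2x = 16, so x = 8.
Then 2E = 80 + 3·8 = 104, so E = 52, V = 2E/4 = 26, F = 20 + 8 = 28.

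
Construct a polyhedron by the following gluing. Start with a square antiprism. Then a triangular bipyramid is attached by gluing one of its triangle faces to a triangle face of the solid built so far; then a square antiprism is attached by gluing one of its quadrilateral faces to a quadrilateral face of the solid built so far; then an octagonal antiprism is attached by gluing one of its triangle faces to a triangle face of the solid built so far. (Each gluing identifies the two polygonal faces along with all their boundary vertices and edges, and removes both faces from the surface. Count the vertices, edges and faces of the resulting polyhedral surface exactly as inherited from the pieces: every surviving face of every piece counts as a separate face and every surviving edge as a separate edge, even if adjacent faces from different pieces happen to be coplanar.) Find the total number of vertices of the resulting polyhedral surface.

A square antiprism: V=8, E=16, F=10.
Attach a triangular bipyramid (V=5, E=9, F=6) along a 3-gon: merge 3 vertices and 3 edges, delete both glued faces → V=10, E=22, F=14.
Attach a square antiprism (V=8, E=16, F=10) along a 4-gon: merge 4 vertices and 4 edges, delete both glued faces → V=14, E=34, F=22.
Attach an octagonal antiprism (V=16, E=32, F=18) along a 3-gon: merge 3 vertices and 3 edges, delete both glued faces → V=27, E=63, F=38.
Check: V − E + F = 27 − 63 + 38 = 2.

27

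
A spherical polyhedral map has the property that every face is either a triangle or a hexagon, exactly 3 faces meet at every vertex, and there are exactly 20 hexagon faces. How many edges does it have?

66

Let x be the number of triangles; then F = 20 + x.
Edge–face incidences: 2E = 6·20 + 3·x = 120 + 3x.
Every vertex has degree 3, so 3V = 2E.
Euler: V − E + F = 2 ⇒ (2E)/3 − E + (20 + x) = 2.
Multiply by 6: 2·(2E) − 3·(2E) + 6·(20 + x) = 12, i.e. 120 + 6x − (120 + 3x) = 12.
Collecting terms: 3x = 12, so x = 4.
Then 2E = 120 + 3·4 = 132, so E = 66, V = 2E/3 = 44, F = 20 + 4 = 24.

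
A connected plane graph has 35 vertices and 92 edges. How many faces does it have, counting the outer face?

Euler's formula for a connected plane graph: V − E + F = 2, so F = 2 − 35 + 92 = 59.

59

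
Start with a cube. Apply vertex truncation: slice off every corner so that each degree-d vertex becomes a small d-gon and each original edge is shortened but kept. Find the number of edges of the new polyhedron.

The base solid has V = 8, E = 12, F = 6.
Truncation replaces each original edge-end by a new vertex, so V′ = 2E = 24.
Each original edge survives, and each old vertex of degree d contributes d new edges; summing degrees gives Σd = 2E, so E′ = E + 2E = 3E = 36.
Each original face survives and each original vertex becomes one new face: F′ = F + V = 14.

36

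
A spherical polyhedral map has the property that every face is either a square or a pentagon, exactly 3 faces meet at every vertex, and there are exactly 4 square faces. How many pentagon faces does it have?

Let x be the number of pentagons; then F = 4 + x.
Edge–face incidences: 2E = 4·4 + 5·x = 16 + 5x.
Every vertex has degree 3, so 3V = 2E.
Euler: V − E + F = 2 ⇒ (2E)/3 − E + (4 + x) = 2.
Multiply by 6: 2·(2E) − 3·(2E) + 6·(4 + x) = 12, i.e. 24 + 6x − (16 + 5x) = 12.
Collecting terms: x + 8 = 12, so x = 4.
Then 2E = 16 + 5·4 = 36, so E = 18, V = 2E/3 = 12, F = 4 + 4 = 8.

4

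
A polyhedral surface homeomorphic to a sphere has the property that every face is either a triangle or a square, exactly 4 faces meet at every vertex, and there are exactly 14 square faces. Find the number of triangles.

8

Let x be the number of triangles; then F = 14 + x.
Edge–face incidences: 2E = 4·14 + 3·x = 56 + 3x.
Every vertex has degree 4, so 4V = 2E.
Euler: V − E + F = 2 ⇒ (2E)/4 − E + (14 + x) = 2.
Multiply by 8: 2·(2E) − 4·(2E) + 8·(14 + x) = 16, i.e. 112 + 8x − 2·(56 + 3x) = 16.
Collecting terms: 2x = 16, so x = 8.
Then 2E = 56 + 3·8 = 80, so E = 40, V = 2E/4 = 20, F = 14 + 8 = 22.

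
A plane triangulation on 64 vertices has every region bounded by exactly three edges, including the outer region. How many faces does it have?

124

In a plane triangulation 3F = 2E and V − E + F = 2, so F = 2V − 4 = 2·64 − 4 = 124.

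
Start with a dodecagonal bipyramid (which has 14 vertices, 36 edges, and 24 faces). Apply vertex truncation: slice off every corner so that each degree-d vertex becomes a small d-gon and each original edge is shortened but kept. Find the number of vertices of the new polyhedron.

Truncation replaces each original edge-end by a new vertex, so V′ = 2E = 72.
Each original edge survives, and each old vertex of degree d contributes d new edges; summing degrees gives Σd = 2E, so E′ = E + 2E = 3E = 108.
Each original face survives and each original vertex becomes one new face: F′ = F + V = 38.

72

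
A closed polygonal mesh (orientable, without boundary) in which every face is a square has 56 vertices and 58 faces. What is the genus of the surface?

2

Every face is a square, so 2E = 4·58 = 232, giving E = 116.
χ = V − E + F = 56 − 116 + 58 = -2.
For a closed orientable surface χ = 2 − 2g, so g = (2 − (-2))/2 = 2.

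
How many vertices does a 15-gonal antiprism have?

An antiprism on an n-gon has two n-gon caps and 2n triangles: V = 2·15 = 30, E = 4·15 = 60, F = 2·15 + 2 = 32.

30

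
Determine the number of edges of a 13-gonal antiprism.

52

An antiprism on an n-gon has two n-gon caps and 2n triangles: V = 2·13 = 26, E = 4·13 = 52, F = 2·13 + 2 = 28.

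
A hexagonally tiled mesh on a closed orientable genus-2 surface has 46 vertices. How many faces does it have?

χ = 2 − 2·2 = -2, and every face is a hexagon so 6F = 2E.
V − E + F = -2 with E = 6F/2 gives 46 − (6/2 − 1)·F = -2, so F = 24 and E = 72.

24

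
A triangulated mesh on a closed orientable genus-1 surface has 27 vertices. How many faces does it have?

54

χ = 2 − 2·1 = 0, and every face is a triangle so 3F = 2E.
V − E + F = 0 with E = 3F/2 gives 27 − (3/2 − 1)·F = 0, so F = 54 and E = 81.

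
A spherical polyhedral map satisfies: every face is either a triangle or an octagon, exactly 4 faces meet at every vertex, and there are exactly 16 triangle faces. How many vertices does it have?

16

Let x be the number of octagons; then F = 16 + x.
Edge–face incidences: 2E = 3·16 + 8·x = 48 + 8x.
Every vertex has degree 4, so 4V = 2E.
Euler: V − E + F = 2 ⇒ (2E)/4 − E + (16 + x) = 2.
Multiply by 8: 2·(2E) − 4·(2E) + 8·(16 + x) = 16, i.e. 128 + 8x − 2·(48 + 8x) = 16.
Collecting terms: −8x + 32 = 16, so −8x = −16, so x = 2.
Then 2E = 48 + 8·2 = 64, so E = 32, V = 2E/4 = 16, F = 16 + 2 = 18.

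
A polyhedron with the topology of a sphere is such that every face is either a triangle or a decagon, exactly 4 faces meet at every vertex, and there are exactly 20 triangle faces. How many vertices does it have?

Let x be the number of decagons; then F = 20 + x.
Edge–face incidences: 2E = 3·20 + 10·x = 60 + 10x.
Every vertex has degree 4, so 4V = 2E.
Euler: V − E + F = 2 ⇒ (2E)/4 − E + (20 + x) = 2.
Multiply by 8: 2·(2E) − 4·(2E) + 8·(20 + x) = 16, i.e. 160 + 8x − 2·(60 + 10x) = 16.
Collecting terms: −12x + 40 = 16, so −12x = −24, so x = 2.
Then 2E = 60 + 10·2 = 80, so E = 40, V = 2E/4 = 20, F = 20 + 2 = 22.

20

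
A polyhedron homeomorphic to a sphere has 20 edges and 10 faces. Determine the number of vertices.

12

Here V − E + F = 2.
V = 2 + E − F = 2 + 20 − 10 = 12.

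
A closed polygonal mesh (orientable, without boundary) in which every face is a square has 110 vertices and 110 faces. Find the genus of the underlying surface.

1

Every face is a square, so 2E = 4·110 = 440, giving E = 220.
χ = V − E + F = 110 − 220 + 110 = 0.
For a closed orientable surface χ = 2 − 2g, so g = (2 − (0))/2 = 1.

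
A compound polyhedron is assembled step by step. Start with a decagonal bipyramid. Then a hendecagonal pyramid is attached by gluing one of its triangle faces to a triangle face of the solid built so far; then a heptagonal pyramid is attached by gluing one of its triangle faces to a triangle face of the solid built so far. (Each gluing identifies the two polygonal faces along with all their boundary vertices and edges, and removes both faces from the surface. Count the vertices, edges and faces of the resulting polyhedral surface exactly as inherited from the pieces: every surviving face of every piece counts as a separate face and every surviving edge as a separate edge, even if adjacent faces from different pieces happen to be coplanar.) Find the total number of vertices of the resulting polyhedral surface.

26

A decagonal bipyramid: V=12, E=30, F=20.
Attach a hendecagonal pyramid (V=12, E=22, F=12) along a 3-gon: merge 3 vertices and 3 edges, delete both glued faces → V=21, E=49, F=30.
Attach a heptagonal pyramid (V=8, E=14, F=8) along a 3-gon: merge 3 vertices and 3 edges, delete both glued faces → V=26, E=60, F=36.
Check: V − E + F = 26 − 60 + 36 = 2.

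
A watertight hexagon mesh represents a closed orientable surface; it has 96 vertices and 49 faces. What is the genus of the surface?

2

Every face is a hexagon, so 2E = 6·49 = 294, giving E = 147.
χ = V − E + F = 96 − 147 + 49 = -2.
For a closed orientable surface χ = 2 − 2g, so g = (2 − (-2))/2 = 2.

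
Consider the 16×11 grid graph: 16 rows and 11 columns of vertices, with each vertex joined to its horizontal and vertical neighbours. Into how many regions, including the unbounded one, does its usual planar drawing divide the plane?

The grid has V = 16·11 = 176 vertices and E = 16·10 + 11·15 = 325 edges.
F = 2 − V + E = 2 − 176 + 325 = 151.

151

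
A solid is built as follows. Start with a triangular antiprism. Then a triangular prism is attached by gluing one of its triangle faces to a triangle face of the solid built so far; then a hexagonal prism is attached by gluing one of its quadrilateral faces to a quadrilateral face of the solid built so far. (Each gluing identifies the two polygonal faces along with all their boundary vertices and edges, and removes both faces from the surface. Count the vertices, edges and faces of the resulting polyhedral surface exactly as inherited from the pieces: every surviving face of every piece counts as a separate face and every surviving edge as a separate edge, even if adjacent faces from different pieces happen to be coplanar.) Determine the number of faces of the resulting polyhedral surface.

A triangular antiprism: V=6, E=12, F=8.
Attach a triangular prism (V=6, E=9, F=5) along a 3-gon: merge 3 vertices and 3 edges, delete both glued faces → V=9, E=18, F=11.
Attach a hexagonal prism (V=12, E=18, F=8) along a 4-gon: merge 4 vertices and 4 edges, delete both glued faces → V=17, E=32, F=17.
Check: V − E + F = 17 − 32 + 17 = 2.

17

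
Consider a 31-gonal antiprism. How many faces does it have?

An antiprism on an n-gon has two n-gon caps and 2n triangles: V = 2·31 = 62, E = 4·31 = 124, F = 2·31 + 2 = 64.
Check: V − E + F = 62 − 124 + 64 = 2.

64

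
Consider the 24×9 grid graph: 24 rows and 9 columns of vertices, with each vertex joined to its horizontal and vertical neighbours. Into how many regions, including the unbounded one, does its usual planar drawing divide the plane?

The grid has V = 24·9 = 216 vertices and E = 24·8 + 9·23 = 399 edges.
F = 2 − V + E = 2 − 216 + 399 = 185.

185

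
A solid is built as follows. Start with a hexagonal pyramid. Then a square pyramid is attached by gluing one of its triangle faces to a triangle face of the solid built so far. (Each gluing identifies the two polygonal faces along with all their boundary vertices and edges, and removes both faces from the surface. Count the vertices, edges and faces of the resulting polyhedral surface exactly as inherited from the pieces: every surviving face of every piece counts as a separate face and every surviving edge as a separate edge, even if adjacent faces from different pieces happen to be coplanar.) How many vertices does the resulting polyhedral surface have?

A hexagonal pyramid: V=7, E=12, F=7.
Attach a square pyramid (V=5, E=8, F=5) along a 3-gon: merge 3 vertices and 3 edges, delete both glued faces → V=9, E=17, F=10.
Check: V − E + F = 9 − 17 + 10 = 2.

9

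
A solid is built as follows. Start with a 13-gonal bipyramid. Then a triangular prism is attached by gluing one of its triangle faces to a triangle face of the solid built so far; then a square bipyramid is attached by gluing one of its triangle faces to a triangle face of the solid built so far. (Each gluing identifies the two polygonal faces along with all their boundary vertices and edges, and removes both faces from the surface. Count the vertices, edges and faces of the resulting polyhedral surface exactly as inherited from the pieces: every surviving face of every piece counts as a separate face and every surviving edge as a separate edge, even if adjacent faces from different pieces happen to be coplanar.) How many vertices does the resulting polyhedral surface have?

21

A 13-gonal bipyramid: V=15, E=39, F=26.
Attach a triangular prism (V=6, E=9, F=5) along a 3-gon: merge 3 vertices and 3 edges, delete both glued faces → V=18, E=45, F=29.
Attach a square bipyramid (V=6, E=12, F=8) along a 3-gon: merge 3 vertices and 3 edges, delete both glued faces → V=21, E=54, F=35.
Check: V − E + F = 21 − 54 + 35 = 2.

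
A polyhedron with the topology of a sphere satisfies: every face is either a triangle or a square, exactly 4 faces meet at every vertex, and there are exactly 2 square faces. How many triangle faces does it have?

8

Let x be the number of triangles; then F = 2 + x.
Edge–face incidences: 2E = 4·2 + 3·x = 8 + 3x.
Every vertex has degree 4, so 4V = 2E.
Euler: V − E + F = 2 ⇒ (2E)/4 − E + (2 + x) = 2.
Multiply by 8: 2·(2E) − 4·(2E) + 8·(2 + x) = 16, i.e. 16 + 8x − 2·(8 + 3x) = 16.
Collecting terms: 2x = 16, so x = 8.
Then 2E = 8 + 3·8 = 32, so E = 16, V = 2E/4 = 8, F = 2 + 8 = 10.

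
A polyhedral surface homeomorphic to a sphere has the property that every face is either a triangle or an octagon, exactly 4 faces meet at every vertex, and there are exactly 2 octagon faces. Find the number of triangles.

Let x be the number of triangles; then F = 2 + x.
Edge–face incidences: 2E = 8·2 + 3·x = 16 + 3x.
Every vertex has degree 4, so 4V = 2E.
Euler: V − E + F = 2 ⇒ (2E)/4 − E + (2 + x) = 2.
Multiply by 8: 2·(2E) − 4·(2E) + 8·(2 + x) = 16, i.e. 16 + 8x − 2·(16 + 3x) = 16.
Collecting terms: 2x − 16 = 16, so 2x = 32, so x = 16.
Then 2E = 16 + 3·16 = 64, so E = 32, V = 2E/4 = 16, F = 2 + 16 = 18.

16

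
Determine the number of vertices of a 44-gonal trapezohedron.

The n-trapezohedron (dual of the n-antiprism) has V = 2·44 + 2 = 90, E = 4·44 = 176, F = 2·44 = 88.

90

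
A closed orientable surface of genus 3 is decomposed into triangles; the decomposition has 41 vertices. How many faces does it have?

χ = 2 − 2·3 = -4, and every face is a triangle so 3F = 2E.
V − E + F = -4 with E = 3F/2 gives 41 − (3/2 − 1)·F = -4, so F = 90 and E = 135.

90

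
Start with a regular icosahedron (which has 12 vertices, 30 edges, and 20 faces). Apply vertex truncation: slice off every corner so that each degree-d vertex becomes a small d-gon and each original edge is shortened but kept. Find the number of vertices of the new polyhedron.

Truncation replaces each original edge-end by a new vertex, so V′ = 2E = 60.
Each original edge survives, and each old vertex of degree d contributes d new edges; summing degrees gives Σd = 2E, so E′ = E + 2E = 3E = 90.
Each original face survives and each original vertex becomes one new face: F′ = F + V = 32.

60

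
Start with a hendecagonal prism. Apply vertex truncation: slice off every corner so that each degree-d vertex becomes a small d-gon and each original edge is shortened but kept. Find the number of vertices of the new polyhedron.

66

The base solid has V = 22, E = 33, F = 13.
Truncation replaces each original edge-end by a new vertex, so V′ = 2E = 66.
Each original edge survives, and each old vertex of degree d contributes d new edges; summing degrees gives Σd = 2E, so E′ = E + 2E = 3E = 99.
Each original face survives and each original vertex becomes one new face: F′ = F + V = 35.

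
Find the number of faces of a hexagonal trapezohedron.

The n-trapezohedron (dual of the n-antiprism) has V = 2·6 + 2 = 14, E = 4·6 = 24, F = 2·6 = 12.
Check: V − E + F = 14 − 24 + 12 = 2.

12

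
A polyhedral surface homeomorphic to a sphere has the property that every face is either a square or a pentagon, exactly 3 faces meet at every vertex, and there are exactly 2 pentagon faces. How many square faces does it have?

5

Let x be the number of squares; then F = 2 + x.
Edge–face incidences: 2E = 5·2 + 4·x = 10 + 4x.
Every vertex has degree 3, so 3V = 2E.
Euler: V − E + F = 2 ⇒ (2E)/3 − E + (2 + x) = 2.
Multiply by 6: 2·(2E) − 3·(2E) + 6·(2 + x) = 12, i.e. 12 + 6x − (10 + 4x) = 12.
Collecting terms: 2x + 2 = 12, so 2x = 10, so x = 5.
Then 2E = 10 + 4·5 = 30, so E = 15, V = 2E/3 = 10, F = 2 + 5 = 7.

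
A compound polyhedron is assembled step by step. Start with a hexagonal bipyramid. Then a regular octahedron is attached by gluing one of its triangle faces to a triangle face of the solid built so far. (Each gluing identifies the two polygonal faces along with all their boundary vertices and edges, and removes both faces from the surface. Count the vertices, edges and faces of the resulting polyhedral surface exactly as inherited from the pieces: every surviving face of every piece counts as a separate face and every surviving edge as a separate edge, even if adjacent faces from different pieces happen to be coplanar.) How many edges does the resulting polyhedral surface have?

A hexagonal bipyramid: V=8, E=18, F=12.
Attach a regular octahedron (V=6, E=12, F=8) along a 3-gon: merge 3 vertices and 3 edges, delete both glued faces → V=11, E=27, F=18.
Check: V − E + F = 11 − 27 + 18 = 2.

27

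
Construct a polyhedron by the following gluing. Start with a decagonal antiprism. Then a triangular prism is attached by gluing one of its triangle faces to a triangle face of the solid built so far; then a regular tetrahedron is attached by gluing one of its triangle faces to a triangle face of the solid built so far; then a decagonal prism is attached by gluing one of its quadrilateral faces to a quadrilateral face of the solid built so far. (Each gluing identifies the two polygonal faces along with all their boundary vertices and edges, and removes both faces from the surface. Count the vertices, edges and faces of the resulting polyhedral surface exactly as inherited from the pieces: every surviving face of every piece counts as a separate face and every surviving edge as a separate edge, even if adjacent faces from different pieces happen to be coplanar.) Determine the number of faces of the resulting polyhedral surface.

A decagonal antiprism: V=20, E=40, F=22.
Attach a triangular prism (V=6, E=9, F=5) along a 3-gon: merge 3 vertices and 3 edges, delete both glued faces → V=23, E=46, F=25.
Attach a regular tetrahedron (V=4, E=6, F=4) along a 3-gon: merge 3 vertices and 3 edges, delete both glued faces → V=24, E=49, F=27.
Attach a decagonal prism (V=20, E=30, F=12) along a 4-gon: merge 4 vertices and 4 edges, delete both glued faces → V=40, E=75, F=37.
Check: V − E + F = 40 − 75 + 37 = 2.

37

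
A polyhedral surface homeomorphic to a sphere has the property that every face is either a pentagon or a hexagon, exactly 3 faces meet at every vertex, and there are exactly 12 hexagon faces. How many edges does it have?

Let x be the number of pentagons; then F = 12 + x.
Edge–face incidences: 2E = 6·12 + 5·x = 72 + 5x.
Every vertex has degree 3, so 3V = 2E.
Euler: V − E + F = 2 ⇒ (2E)/3 − E + (12 + x) = 2.
Multiply by 6: 2·(2E) − 3·(2E) + 6·(12 + x) = 12, i.e. 72 + 6x − (72 + 5x) = 12.
Collecting terms: x = 12.
Then 2E = 72 + 5·12 = 132, so E = 66, V = 2E/3 = 44, F = 12 + 12 = 24.

66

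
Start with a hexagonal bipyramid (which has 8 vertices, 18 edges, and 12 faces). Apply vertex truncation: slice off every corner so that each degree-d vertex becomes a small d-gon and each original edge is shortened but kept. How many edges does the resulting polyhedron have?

Truncation replaces each original edge-end by a new vertex, so V′ = 2E = 36.
Each original edge survives, and each old vertex of degree d contributes d new edges; summing degrees gives Σd = 2E, so E′ = E + 2E = 3E = 54.
Each original face survives and each original vertex becomes one new face: F′ = F + V = 20.

54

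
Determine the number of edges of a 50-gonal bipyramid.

A bipyramid over an n-gon has 2n triangular faces and n + 2 vertices: V = 50 + 2 = 52, E = 3·50 = 150, F = 2·50 = 100.
Check: V − E + F = 52 − 150 + 100 = 2.

150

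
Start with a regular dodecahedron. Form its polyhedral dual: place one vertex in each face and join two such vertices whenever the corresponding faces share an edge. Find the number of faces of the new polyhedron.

The base solid has V = 20, E = 30, F = 12.
The dual swaps V and F and preserves E: V′ = F = 12, E′ = E = 30, F′ = V = 20.

20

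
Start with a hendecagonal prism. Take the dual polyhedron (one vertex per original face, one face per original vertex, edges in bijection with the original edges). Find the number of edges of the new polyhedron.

33

The base solid has V = 22, E = 33, F = 13.
The dual swaps V and F and preserves E: V′ = F = 13, E′ = E = 33, F′ = V = 22.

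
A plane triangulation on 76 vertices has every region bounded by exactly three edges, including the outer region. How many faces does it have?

148

In a plane triangulation 3F = 2E and V − E + F = 2, so F = 2V − 4 = 2·76 − 4 = 148.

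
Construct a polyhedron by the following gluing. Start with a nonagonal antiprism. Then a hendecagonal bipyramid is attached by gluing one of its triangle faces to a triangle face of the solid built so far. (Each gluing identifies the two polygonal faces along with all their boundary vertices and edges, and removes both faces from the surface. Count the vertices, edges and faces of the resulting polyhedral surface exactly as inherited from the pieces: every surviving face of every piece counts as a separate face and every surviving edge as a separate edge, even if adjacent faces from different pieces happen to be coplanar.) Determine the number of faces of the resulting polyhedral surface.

40

A nonagonal antiprism: V=18, E=36, F=20.
Attach a hendecagonal bipyramid (V=13, E=33, F=22) along a 3-gon: merge 3 vertices and 3 edges, delete both glued faces → V=28, E=66, F=40.
Check: V − E + F = 28 − 66 + 40 = 2.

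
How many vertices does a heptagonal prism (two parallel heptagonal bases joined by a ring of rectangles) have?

A prism on an n-gon has two n-gon bases and n rectangular sides: V = 2·7 = 14, E = 3·7 = 21, F = 7 + 2 = 9.

14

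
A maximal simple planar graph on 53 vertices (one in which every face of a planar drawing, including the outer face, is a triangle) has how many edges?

153

In a plane triangulation 3F = 2E and V − E + F = 2, so E = 3V − 6 = 3·53 − 6 = 153.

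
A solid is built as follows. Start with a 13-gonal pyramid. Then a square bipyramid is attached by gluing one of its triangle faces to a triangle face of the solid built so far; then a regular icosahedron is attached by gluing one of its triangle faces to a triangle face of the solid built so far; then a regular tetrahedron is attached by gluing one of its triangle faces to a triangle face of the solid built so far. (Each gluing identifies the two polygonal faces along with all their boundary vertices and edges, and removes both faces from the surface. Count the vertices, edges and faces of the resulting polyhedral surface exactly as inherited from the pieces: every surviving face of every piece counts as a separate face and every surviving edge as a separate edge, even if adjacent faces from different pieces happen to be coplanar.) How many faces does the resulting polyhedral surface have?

A 13-gonal pyramid: V=14, E=26, F=14.
Attach a square bipyramid (V=6, E=12, F=8) along a 3-gon: merge 3 vertices and 3 edges, delete both glued faces → V=17, E=35, F=20.
Attach a regular icosahedron (V=12, E=30, F=20) along a 3-gon: merge 3 vertices and 3 edges, delete both glued faces → V=26, E=62, F=38.
Attach a regular tetrahedron (V=4, E=6, F=4) along a 3-gon: merge 3 vertices and 3 edges, delete both glued faces → V=27, E=65, F=40.
Check: V − E + F = 27 − 65 + 40 = 2.

40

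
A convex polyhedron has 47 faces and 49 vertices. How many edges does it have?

Here V − E + F = 2.
E = V + F − (2) = 49 + 47 − (2) = 94.

94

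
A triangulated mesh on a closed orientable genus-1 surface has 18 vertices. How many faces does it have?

36

χ = 2 − 2·1 = 0, and every face is a triangle so 3F = 2E.
V − E + F = 0 with E = 3F/2 gives 18 − (3/2 − 1)·F = 0, so F = 36 and E = 54.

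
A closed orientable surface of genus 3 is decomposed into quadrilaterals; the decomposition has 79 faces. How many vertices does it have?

χ = 2 − 2·3 = -4, and every face is a square so 4F = 2E.
E = 4·79/2 = 158. Then V = -4 + E − F = -4 + 158 − 79 = 75.

75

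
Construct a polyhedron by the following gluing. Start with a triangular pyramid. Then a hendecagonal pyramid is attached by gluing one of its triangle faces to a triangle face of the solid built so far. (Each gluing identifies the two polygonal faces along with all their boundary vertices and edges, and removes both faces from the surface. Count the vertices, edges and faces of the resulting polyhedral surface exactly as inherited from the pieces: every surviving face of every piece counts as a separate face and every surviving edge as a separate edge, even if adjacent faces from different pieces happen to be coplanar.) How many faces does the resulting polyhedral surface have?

A triangular pyramid: V=4, E=6, F=4.
Attach a hendecagonal pyramid (V=12, E=22, F=12) along a 3-gon: merge 3 vertices and 3 edges, delete both glued faces → V=13, E=25, F=14.
Check: V − E + F = 13 − 25 + 14 = 2.

14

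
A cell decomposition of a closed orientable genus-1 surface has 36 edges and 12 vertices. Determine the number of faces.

24

For a closed orientable surface of genus 1, χ = 2 − 2·1 = 0.
F = 0 − V + E = 0 − 12 + 36 = 24.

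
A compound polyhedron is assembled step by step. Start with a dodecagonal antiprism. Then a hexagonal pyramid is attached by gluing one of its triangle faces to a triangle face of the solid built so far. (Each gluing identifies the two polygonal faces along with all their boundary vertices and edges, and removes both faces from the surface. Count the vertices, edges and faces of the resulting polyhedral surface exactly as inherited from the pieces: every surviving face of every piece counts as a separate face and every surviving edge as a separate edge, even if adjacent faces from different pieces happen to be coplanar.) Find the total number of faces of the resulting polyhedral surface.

A dodecagonal antiprism: V=24, E=48, F=26.
Attach a hexagonal pyramid (V=7, E=12, F=7) along a 3-gon: merge 3 vertices and 3 edges, delete both glued faces → V=28, E=57, F=31.
Check: V − E + F = 28 − 57 + 31 = 2.

31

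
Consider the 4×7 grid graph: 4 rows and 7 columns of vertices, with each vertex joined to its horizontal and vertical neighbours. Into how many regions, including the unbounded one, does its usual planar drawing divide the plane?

19

The grid has V = 4·7 = 28 vertices and E = 4·6 + 7·3 = 45 edges.
F = 2 − V + E = 2 − 28 + 45 = 19.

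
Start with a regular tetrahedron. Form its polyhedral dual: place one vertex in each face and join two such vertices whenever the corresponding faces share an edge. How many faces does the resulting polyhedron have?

The base solid has V = 4, E = 6, F = 4.
The dual swaps V and F and preserves E: V′ = F = 4, E′ = E = 6, F′ = V = 4.

4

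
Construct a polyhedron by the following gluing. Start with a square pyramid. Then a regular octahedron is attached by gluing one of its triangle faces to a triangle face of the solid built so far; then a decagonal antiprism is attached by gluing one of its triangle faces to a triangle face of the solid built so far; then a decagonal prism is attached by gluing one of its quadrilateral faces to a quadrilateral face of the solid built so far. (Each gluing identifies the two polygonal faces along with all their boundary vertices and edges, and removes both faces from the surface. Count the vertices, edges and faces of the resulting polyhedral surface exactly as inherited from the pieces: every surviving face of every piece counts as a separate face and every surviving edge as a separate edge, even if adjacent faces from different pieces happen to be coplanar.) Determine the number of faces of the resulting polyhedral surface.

A square pyramid: V=5, E=8, F=5.
Attach a regular octahedron (V=6, E=12, F=8) along a 3-gon: merge 3 vertices and 3 edges, delete both glued faces → V=8, E=17, F=11.
Attach a decagonal antiprism (V=20, E=40, F=22) along a 3-gon: merge 3 vertices and 3 edges, delete both glued faces → V=25, E=54, F=31.
Attach a decagonal prism (V=20, E=30, F=12) along a 4-gon: merge 4 vertices and 4 edges, delete both glued faces → V=41, E=80, F=41.
Check: V − E + F = 41 − 80 + 41 = 2.

41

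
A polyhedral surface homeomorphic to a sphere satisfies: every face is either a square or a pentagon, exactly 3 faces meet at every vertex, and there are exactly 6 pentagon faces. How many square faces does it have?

3

Let x be the number of squares; then F = 6 + x.
Edge–face incidences: 2E = 5·6 + 4·x = 30 + 4x.
Every vertex has degree 3, so 3V = 2E.
Euler: V − E + F = 2 ⇒ (2E)/3 − E + (6 + x) = 2.
Multiply by 6: 2·(2E) − 3·(2E) + 6·(6 + x) = 12, i.e. 36 + 6x − (30 + 4x) = 12.
Collecting terms: 2x + 6 = 12, so 2x = 6, so x = 3.
Then 2E = 30 + 4·3 = 42, so E = 21, V = 2E/3 = 14, F = 6 + 3 = 9.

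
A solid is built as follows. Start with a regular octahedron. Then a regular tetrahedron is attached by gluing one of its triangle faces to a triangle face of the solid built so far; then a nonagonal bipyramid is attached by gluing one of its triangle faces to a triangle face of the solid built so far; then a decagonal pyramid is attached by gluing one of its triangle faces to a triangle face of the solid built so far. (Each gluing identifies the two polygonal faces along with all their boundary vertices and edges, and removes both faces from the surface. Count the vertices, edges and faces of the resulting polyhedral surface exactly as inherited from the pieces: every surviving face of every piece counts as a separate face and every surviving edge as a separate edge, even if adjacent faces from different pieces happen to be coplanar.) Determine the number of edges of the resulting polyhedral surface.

A regular octahedron: V=6, E=12, F=8.
Attach a regular tetrahedron (V=4, E=6, F=4) along a 3-gon: merge 3 vertices and 3 edges, delete both glued faces → V=7, E=15, F=10.
Attach a nonagonal bipyramid (V=11, E=27, F=18) along a 3-gon: merge 3 vertices and 3 edges, delete both glued faces → V=15, E=39, F=26.
Attach a decagonal pyramid (V=11, E=20, F=11) along a 3-gon: merge 3 vertices and 3 edges, delete both glued faces → V=23, E=56, F=35.
Check: V − E + F = 23 − 56 + 35 = 2.

56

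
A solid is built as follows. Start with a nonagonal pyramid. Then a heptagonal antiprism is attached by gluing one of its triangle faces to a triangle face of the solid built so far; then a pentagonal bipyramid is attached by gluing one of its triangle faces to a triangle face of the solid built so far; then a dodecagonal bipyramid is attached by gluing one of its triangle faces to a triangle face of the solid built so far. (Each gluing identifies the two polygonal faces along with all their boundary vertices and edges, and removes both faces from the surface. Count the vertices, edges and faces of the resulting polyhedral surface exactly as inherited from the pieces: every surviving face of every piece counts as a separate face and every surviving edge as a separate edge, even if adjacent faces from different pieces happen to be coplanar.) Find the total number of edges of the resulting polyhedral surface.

88

A nonagonal pyramid: V=10, E=18, F=10.
Attach a heptagonal antiprism (V=14, E=28, F=16) along a 3-gon: merge 3 vertices and 3 edges, delete both glued faces → V=21, E=43, F=24.
Attach a pentagonal bipyramid (V=7, E=15, F=10) along a 3-gon: merge 3 vertices and 3 edges, delete both glued faces → V=25, E=55, F=32.
Attach a dodecagonal bipyramid (V=14, E=36, F=24) along a 3-gon: merge 3 vertices and 3 edges, delete both glued faces → V=36, E=88, F=54.
Check: V − E + F = 36 − 88 + 54 = 2.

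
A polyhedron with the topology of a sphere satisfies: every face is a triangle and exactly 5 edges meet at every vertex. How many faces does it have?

20

Each face has 3 edges and each edge borders two faces, so 2E = 3F.
Each vertex has degree 5, so 5V = 2E and hence V = 3F/5.
Euler: V − E + F = 2 ⇒ (3F/5) − (3F/2) + F = 2.
Multiply by 10: (6 − 15 + 10)F = 20, i.e. 1F = 20.
So F = 20, E = 3·20/2 = 30, V = 3·20/5 = 12.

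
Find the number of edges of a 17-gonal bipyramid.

A bipyramid over an n-gon has 2n triangular faces and n + 2 vertices: V = 17 + 2 = 19, E = 3·17 = 51, F = 2·17 = 34.

51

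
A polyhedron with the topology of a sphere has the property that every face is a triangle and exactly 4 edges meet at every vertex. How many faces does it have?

Each face has 3 edges and each edge borders two faces, so 2E = 3F.
Each vertex has degree 4, so 4V = 2E and hence V = 3F/4.
Euler: V − E + F = 2 ⇒ (3F/4) − (3F/2) + F = 2.
Multiply by 8: (6 − 12 + 8)F = 16, i.e. 2F = 16.
So F = 8, E = 3·8/2 = 12, V = 3·8/4 = 6.

8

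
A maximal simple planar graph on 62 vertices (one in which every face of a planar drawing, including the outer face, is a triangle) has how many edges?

In a plane triangulation 3F = 2E and V − E + F = 2, so E = 3V − 6 = 3·62 − 6 = 180.

180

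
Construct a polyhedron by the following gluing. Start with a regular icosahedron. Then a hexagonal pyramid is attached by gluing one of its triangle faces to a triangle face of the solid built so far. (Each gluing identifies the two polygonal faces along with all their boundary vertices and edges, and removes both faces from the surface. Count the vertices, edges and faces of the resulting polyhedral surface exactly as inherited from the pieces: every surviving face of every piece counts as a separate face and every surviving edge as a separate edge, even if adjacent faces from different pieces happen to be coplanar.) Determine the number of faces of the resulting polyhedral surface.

A regular icosahedron: V=12, E=30, F=20.
Attach a hexagonal pyramid (V=7, E=12, F=7) along a 3-gon: merge 3 vertices and 3 edges, delete both glued faces → V=16, E=39, F=25.
Check: V − E + F = 16 − 39 + 25 = 2.

25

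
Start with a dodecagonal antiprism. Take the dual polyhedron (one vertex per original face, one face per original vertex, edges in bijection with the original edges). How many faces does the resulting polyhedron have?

The base solid has V = 24, E = 48, F = 26.
The dual swaps V and F and preserves E: V′ = F = 26, E′ = E = 48, F′ = V = 24.

24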